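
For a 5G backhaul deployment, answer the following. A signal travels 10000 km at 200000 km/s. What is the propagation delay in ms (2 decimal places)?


Given: distance = 10000 km, speed = 200000 km/s
Delay = distance / speed = 10000 / 200000 seconds
Delay in ms = 10000 * 1000 / 200000
Delay = 50.0000 ms
Rounded to 2 dp = 50.00 ms

50.00


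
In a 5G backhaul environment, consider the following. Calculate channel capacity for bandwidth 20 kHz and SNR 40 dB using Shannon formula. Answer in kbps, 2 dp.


Given: B = 20 kHz, SNR = 40 dB
SNR linear = 10^(40/10) = 10000
1 + SNR = 10001
log2(10001) = 13.2878566418
C = 20 * 1000 * 13.2878566418 = 265757.1328 bps
C = 265.757133 kbps -> 265.76 kbps (2 dp)

265.76


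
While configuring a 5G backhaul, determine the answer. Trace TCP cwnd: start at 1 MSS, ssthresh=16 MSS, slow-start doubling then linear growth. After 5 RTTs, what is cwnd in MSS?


RTT 0: cwnd = 1 MSS (initial)
RTT 1: cwnd = 2 MSS (slow start, doubled)
RTT 2: cwnd = 4 MSS (slow start, doubled)
RTT 3: cwnd = 8 MSS (slow start, doubled)
RTT 4: cwnd = 16 MSS (slow start, doubled)
RTT 5: cwnd = 17 MSS (congestion avoidance, +1)

17


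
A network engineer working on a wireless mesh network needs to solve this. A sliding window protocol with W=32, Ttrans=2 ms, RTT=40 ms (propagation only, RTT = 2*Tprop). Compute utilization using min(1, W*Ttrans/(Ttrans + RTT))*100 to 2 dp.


Given: W = 32, Ttrans = 2 ms, RTT = 40 ms (= 2 * Tprop, Tprop = 20 ms)
Cycle time = Ttrans + RTT = 2 + 40 = 42 ms (first packet sent until its ACK returns)
W * Ttrans = 32 * 2 = 64 ms of sending per cycle
W * Ttrans / (Ttrans + RTT) = 64 / 42 = 1.523810
U = min(1, 1.523810) = 1.000000
U% = 100.00%

100.00


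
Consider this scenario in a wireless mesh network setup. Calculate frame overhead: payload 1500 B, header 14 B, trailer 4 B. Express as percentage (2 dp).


Given: payload = 1500 B, header = 14 B, trailer = 4 B
Overhead bytes = header + trailer = 14 + 4 = 18
Total frame = payload + overhead = 1500 + 18 = 1518
Overhead % = 18 / 1518 * 100 = 1.1858% -> 1.19% (2 dp)

1.19


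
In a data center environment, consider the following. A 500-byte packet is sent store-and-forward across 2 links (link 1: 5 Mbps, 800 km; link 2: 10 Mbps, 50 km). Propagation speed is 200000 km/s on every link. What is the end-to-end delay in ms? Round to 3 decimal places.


Packet = 500 bytes = 4000 bits. Store-and-forward: sum (t_trans + t_prop) per link.
Link 1: t_trans = 4000/(5*10^6) s = 0.8000 ms; t_prop = 800/200000 s = 4.0000 ms; subtotal = 4.8000 ms
Link 2: t_trans = 4000/(10*10^6) s = 0.4000 ms; t_prop = 50/200000 s = 0.2500 ms; subtotal = 0.6500 ms
End-to-end = 4.8000 + 0.6500 = 5.4500 ms -> 5.450 ms (3 dp)

5.450


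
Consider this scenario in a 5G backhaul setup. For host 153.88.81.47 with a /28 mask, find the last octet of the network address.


Given: IP = 153.88.81.47, prefix = /28
Subnet mask = 255.255.255.240
Last octet of IP: 47
Last octet of mask: 240
Network last octet = 47 AND 240 = 32

32


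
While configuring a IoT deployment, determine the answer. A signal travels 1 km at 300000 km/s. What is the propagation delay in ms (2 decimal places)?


Given: distance = 1 km, speed = 300000 km/s
Delay = distance / speed = 1 / 300000 seconds
Delay in ms = 1 * 1000 / 300000
Delay = 0.0033 ms
Rounded to 2 dp = 0.00 ms

0.00


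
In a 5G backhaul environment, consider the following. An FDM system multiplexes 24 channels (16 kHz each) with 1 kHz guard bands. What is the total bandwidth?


Given: 24 channels, 16 kHz each, guard = 1 kHz
Channel bandwidth = 24 * 16 = 384 kHz
Guard bands = 23 gaps * 1 kHz = 23 kHz
Total = 384 + 23 = 407 kHz

407


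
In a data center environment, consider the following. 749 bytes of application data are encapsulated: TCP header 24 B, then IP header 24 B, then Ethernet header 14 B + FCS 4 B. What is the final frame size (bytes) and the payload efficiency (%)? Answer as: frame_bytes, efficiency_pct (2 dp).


TCP segment = 749 + 24 = 773 B
IP packet = 773 + 24 = 797 B
Ethernet frame = 797 + 14 + 4 = 815 B
Efficiency = app / frame = 749 / 815 = 0.919018 = 91.9018% -> 91.90% (2 dp)

815, 91.90


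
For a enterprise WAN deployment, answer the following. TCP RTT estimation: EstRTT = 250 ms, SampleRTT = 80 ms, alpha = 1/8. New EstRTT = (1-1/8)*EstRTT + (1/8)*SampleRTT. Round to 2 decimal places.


Given: EstRTT = 250 ms, SampleRTT = 80 ms, alpha = 1/8
New EstRTT = (1 - alpha) * EstRTT + alpha * SampleRTT
(7/8) * 250 = 218.75
(1/8) * 80 = 10
New EstRTT = 218.75 + 10 = 228.75 ms -> 228.75 ms (2 dp)

228.75


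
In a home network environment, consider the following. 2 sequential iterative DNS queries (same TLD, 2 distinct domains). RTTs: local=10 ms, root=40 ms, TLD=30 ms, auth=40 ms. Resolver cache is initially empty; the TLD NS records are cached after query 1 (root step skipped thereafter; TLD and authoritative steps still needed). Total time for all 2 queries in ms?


Lookup 1 (cold cache): local + root + TLD + auth = 10 + 40 + 30 + 40 = 120 ms
Lookups 2..2 (TLD NS cached -> skip root; new domain -> still ask TLD and auth): local + TLD + auth = 10 + 30 + 40 = 80 ms each
Remaining 1 lookups: 1 * 80 = 80 ms
Total = 120 + 80 = 200 ms

200


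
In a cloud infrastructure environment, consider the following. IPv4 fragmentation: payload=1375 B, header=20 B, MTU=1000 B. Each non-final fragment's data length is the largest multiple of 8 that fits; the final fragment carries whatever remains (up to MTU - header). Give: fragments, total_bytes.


Max data per non-final fragment = floor((MTU - header)/8)*8 = floor((1000 - 20)/8)*8 = floor(980/8)*8 = 976 B
Final fragment needs no 8-byte alignment: it can carry up to MTU - header = 980 B
Non-final fragments needed = ceil((payload - 980) / 976) = ceil(395/976) = ceil(0.4047) = 1
Number of fragments = 1 + 1 = 2
Fragment sizes (data): 1 * 976 B + 399 B (last, 399 <= 980 OK)
Total bytes sent = payload + n_frags * header = 1375 + 2*20 = 1375 + 40 = 1415 B

2, 1415


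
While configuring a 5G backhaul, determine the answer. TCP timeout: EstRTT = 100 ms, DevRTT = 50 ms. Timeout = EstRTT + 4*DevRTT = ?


Given: EstRTT = 100 ms, DevRTT = 50 ms
Timeout = EstRTT + 4 * DevRTT
4 * DevRTT = 4 * 50 = 200
Timeout = 100 + 200 = 300 ms

300


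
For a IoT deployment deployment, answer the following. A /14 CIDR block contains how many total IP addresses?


Given: CIDR prefix /14
Host bits = 32 - 14 = 18
Total addresses = 2^18 = 262144

262144


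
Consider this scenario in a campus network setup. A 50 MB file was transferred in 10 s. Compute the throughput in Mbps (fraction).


Given: file = 50 MB, time = 10 s
File in Mb = 50 * 8 = 400 Mb
Throughput = 400 / 10 Mbps
Throughput = 40 Mbps

40


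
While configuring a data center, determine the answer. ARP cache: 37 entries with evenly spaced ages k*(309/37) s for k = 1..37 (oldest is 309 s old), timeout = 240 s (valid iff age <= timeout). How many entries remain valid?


Ages are k * 309/37 s for k = 1..37 (spacing = 8.3514 s).
Entry k is valid iff k * 309/37 <= 240 iff k <= 37 * 240 / 309 = 28.7379
n_valid = floor(28.7379) = 28
(n_stale = 37 - 28 = 9)

28


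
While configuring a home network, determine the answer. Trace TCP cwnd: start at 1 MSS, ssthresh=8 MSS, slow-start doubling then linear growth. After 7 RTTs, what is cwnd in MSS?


RTT 0: cwnd = 1 MSS (initial)
RTT 1: cwnd = 2 MSS (slow start, doubled)
RTT 2: cwnd = 4 MSS (slow start, doubled)
RTT 3: cwnd = 8 MSS (slow start, doubled)
RTT 4: cwnd = 9 MSS (congestion avoidance, +1)
RTT 5: cwnd = 10 MSS (congestion avoidance, +1)
RTT 6: cwnd = 11 MSS (congestion avoidance, +1)
RTT 7: cwnd = 12 MSS (congestion avoidance, +1)

12


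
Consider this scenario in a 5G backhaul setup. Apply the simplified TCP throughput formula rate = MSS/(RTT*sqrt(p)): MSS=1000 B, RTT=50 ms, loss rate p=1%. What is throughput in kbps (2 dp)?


Given: MSS = 1000 bytes, RTT = 50 ms, loss = 1%
RTT in seconds = 50 / 1000 = 0.05
Loss rate = 1% = 0.01
sqrt(loss) = sqrt(0.01) = 0.1
Throughput (bytes/s) = 1000 / (0.05 * 0.1) = 200000.0000
Throughput (kbps) = 200000.0000 * 8 / 1000 = 1600.000000 -> 1600.00 kbps (2 dp)

1600.00


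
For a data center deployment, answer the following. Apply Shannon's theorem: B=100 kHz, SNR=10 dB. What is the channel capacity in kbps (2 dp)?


Given: B = 100 kHz, SNR = 10 dB
SNR linear = 10^(10/10) = 10
1 + SNR = 11
log2(11) = 3.4594316186
C = 100 * 1000 * 3.4594316186 = 345943.1619 bps
C = 345.943162 kbps -> 345.94 kbps (2 dp)

345.94


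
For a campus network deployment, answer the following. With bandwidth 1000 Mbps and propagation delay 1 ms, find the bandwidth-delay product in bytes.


Given: bandwidth = 1000 Mbps, delay = 1 ms
BDP in bits = 1000 * 10^6 * 1 / 1000
BDP in bits = 1000000
BDP in bytes = 1000000 / 8 = 125000

125000


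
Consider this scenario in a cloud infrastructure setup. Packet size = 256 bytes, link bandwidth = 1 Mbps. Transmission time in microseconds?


Given: packet = 256 bytes, bandwidth = 1 Mbps
Packet in bits = 256 * 8 = 2048 bits
Bandwidth = 1 * 10^6 = 1000000 bps
Time = 2048 / 1000000 seconds
Time in us = 2048 * 10^6 / 1000000 = 2048

2048


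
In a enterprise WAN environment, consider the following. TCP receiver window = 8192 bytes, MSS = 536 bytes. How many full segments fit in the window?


Given: RWND = 8192 bytes, MSS = 536 bytes
Full segments = floor(RWND / MSS)
Full segments = floor(8192 / 536)
Full segments = floor(15.2836) = 15

15


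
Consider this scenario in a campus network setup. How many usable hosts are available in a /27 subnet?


Given: subnet mask /27
Host bits = 32 - 27 = 5
Total addresses = 2^5 = 32
Usable hosts = 32 - 2 (network + broadcast) = 30

30


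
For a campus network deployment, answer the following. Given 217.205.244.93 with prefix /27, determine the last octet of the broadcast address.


Given: IP = 217.205.244.93, prefix = /27
Host bits = 32 - 27 = 5
Network last octet = 93 AND mask = 64
Host part size = 2^5 - 1 = 31
Broadcast last octet = 64 OR 31 = 95

95


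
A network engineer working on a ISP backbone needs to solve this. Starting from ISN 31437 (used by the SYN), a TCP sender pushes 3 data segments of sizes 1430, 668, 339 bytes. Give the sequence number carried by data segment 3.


The SYN occupies sequence number ISN = 31437, so the first data byte is ISN + 1 = 31438.
SEQ of data segment i = (ISN + 1) + sum of payload sizes of segments 1..i-1.
Segment 1: SEQ = 31438, payload = 1430 bytes
Segment 2: SEQ = 32868, payload = 668 bytes
Segment 3: SEQ = 33536, payload = 339 bytes
SEQ of segment 3 = 31438 + 1430 + 668 = 33536

33536


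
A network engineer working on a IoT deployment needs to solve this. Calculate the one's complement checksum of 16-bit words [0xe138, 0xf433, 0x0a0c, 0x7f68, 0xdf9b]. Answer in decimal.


Given words: [0xe138, 0xf433, 0x0a0c, 0x7f68, 0xdf9b]
Step 1: Sum all words
Raw sum = 57656 + 62515 + 2572 + 32616 + 57243 = 212602
Step 2: Fold carry: (15994 + 3) = 15997
One's complement = ~15997 & 0xFFFF = 49538

49538


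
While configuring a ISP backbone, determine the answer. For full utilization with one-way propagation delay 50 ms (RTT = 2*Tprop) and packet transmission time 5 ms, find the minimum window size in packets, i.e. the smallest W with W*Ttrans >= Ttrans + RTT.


Given: Ttrans = 5 ms, RTT = 100 ms (= 2 * Tprop, Tprop = 50 ms)
Time until first ACK returns = Ttrans + RTT = 5 + 100 = 105 ms
Need W * Ttrans >= Ttrans + RTT  ->  W >= (Ttrans + RTT) / Ttrans
(Ttrans + RTT) / Ttrans = 105 / 5 = 21
W_min = ceil(21) = 21

21


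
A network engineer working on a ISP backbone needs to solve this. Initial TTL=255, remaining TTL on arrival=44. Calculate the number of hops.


Given: initial TTL = 255, received TTL = 44
Hops = initial TTL - received TTL
Hops = 255 - 44 = 211

211


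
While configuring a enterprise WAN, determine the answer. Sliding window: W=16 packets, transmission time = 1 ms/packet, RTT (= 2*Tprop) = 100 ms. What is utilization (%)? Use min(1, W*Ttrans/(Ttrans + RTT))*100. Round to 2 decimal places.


Given: W = 16, Ttrans = 1 ms, RTT = 100 ms (= 2 * Tprop, Tprop = 50 ms)
Cycle time = Ttrans + RTT = 1 + 100 = 101 ms (first packet sent until its ACK returns)
W * Ttrans = 16 * 1 = 16 ms of sending per cycle
W * Ttrans / (Ttrans + RTT) = 16 / 101 = 0.158416
U = min(1, 0.158416) = 0.158416
U% = 15.84%

15.84


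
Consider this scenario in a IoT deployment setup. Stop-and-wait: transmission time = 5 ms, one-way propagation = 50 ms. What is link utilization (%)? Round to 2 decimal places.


Given: Ttrans = 5 ms, Tprop = 50 ms
RTT = 2 * Tprop = 2 * 50 = 100 ms
U = Ttrans / (Ttrans + RTT)
U = 5 / (5 + 100)
U = 5 / 105 = 0.047619
U% = 4.76%

4.76


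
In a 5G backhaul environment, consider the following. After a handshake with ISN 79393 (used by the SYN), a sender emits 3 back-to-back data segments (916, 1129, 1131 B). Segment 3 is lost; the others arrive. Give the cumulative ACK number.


SYN uses sequence number 79393; first data byte = ISN + 1 = 79394.
Segment 1: SEQ = 79394, len = 916 B, covers [79394, 80309]
Segment 2: SEQ = 80310, len = 1129 B, covers [80310, 81438]
Segment 3: SEQ = 81439, len = 1131 B, covers [81439, 82569] [LOST]
In-order data received: bytes [79394, 81438] (segments 1..2).
Segment 3 missing -> gap begins at byte 81439.
Cumulative ACK = next expected in-order byte = 79394 + 916 + 1129 = 81439

81439


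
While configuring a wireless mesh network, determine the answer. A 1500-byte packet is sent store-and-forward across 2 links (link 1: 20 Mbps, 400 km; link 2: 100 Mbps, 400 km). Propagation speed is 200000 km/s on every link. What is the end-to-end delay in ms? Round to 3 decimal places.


Packet = 1500 bytes = 12000 bits. Store-and-forward: sum (t_trans + t_prop) per link.
Link 1: t_trans = 12000/(20*10^6) s = 0.6000 ms; t_prop = 400/200000 s = 2.0000 ms; subtotal = 2.6000 ms
Link 2: t_trans = 12000/(100*10^6) s = 0.1200 ms; t_prop = 400/200000 s = 2.0000 ms; subtotal = 2.1200 ms
End-to-end = 2.6000 + 2.1200 = 4.7200 ms -> 4.720 ms (3 dp)

4.720


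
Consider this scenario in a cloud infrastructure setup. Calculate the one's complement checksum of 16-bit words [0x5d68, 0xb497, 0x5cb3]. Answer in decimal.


Given words: [0x5d68, 0xb497, 0x5cb3]
Step 1: Sum all words
Raw sum = 23912 + 46231 + 23731 = 93874
Step 2: Fold carry: (28338 + 1) = 28339
One's complement = ~28339 & 0xFFFF = 37196

37196


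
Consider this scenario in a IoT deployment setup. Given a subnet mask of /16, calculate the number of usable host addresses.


Given: subnet mask /16
Host bits = 32 - 16 = 16
Total addresses = 2^16 = 65536
Usable hosts = 65536 - 2 (network + broadcast) = 65534

65534


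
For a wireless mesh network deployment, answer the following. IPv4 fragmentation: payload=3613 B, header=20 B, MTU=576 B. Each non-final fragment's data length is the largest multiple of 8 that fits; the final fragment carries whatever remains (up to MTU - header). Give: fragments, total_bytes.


Max data per non-final fragment = floor((MTU - header)/8)*8 = floor((576 - 20)/8)*8 = floor(556/8)*8 = 552 B
Final fragment needs no 8-byte alignment: it can carry up to MTU - header = 556 B
Non-final fragments needed = ceil((payload - 556) / 552) = ceil(3057/552) = ceil(5.5380) = 6
Number of fragments = 6 + 1 = 7
Fragment sizes (data): 6 * 552 B + 301 B (last, 301 <= 556 OK)
Total bytes sent = payload + n_frags * header = 3613 + 7*20 = 3613 + 140 = 3753 B

7, 3753


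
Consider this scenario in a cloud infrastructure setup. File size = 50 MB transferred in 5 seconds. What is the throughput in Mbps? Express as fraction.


Given: file = 50 MB, time = 5 s
File in Mb = 50 * 8 = 400 Mb
Throughput = 400 / 5 Mbps
Throughput = 80 Mbps

80


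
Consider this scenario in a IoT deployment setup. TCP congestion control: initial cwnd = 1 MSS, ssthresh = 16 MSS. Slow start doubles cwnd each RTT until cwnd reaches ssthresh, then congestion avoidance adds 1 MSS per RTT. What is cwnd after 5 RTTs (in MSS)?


RTT 0: cwnd = 1 MSS (initial)
RTT 1: cwnd = 2 MSS (slow start, doubled)
RTT 2: cwnd = 4 MSS (slow start, doubled)
RTT 3: cwnd = 8 MSS (slow start, doubled)
RTT 4: cwnd = 16 MSS (slow start, doubled)
RTT 5: cwnd = 17 MSS (congestion avoidance, +1)

17


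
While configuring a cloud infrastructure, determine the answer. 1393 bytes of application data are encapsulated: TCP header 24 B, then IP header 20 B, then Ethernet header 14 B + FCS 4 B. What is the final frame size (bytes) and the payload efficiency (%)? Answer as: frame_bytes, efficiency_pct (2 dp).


TCP segment = 1393 + 24 = 1417 B
IP packet = 1417 + 20 = 1437 B
Ethernet frame = 1437 + 14 + 4 = 1455 B
Efficiency = app / frame = 1393 / 1455 = 0.957388 = 95.7388% -> 95.74% (2 dp)

1455, 95.74


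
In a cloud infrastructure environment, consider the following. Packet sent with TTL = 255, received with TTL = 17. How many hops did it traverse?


Given: initial TTL = 255, received TTL = 17
Hops = initial TTL - received TTL
Hops = 255 - 17 = 238

238


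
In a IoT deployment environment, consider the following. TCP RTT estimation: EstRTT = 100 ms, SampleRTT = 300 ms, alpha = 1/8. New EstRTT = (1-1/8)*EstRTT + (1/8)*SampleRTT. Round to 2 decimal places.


Given: EstRTT = 100 ms, SampleRTT = 300 ms, alpha = 1/8
New EstRTT = (1 - alpha) * EstRTT + alpha * SampleRTT
(7/8) * 100 = 87.5
(1/8) * 300 = 37.5
New EstRTT = 87.5 + 37.5 = 125 ms -> 125.00 ms (2 dp)

125.00


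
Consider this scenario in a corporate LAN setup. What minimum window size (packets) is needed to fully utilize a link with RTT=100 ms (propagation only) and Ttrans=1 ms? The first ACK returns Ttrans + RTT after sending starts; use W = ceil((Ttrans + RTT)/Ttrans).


Given: Ttrans = 1 ms, RTT = 100 ms (= 2 * Tprop, Tprop = 50 ms)
Time until first ACK returns = Ttrans + RTT = 1 + 100 = 101 ms
Need W * Ttrans >= Ttrans + RTT  ->  W >= (Ttrans + RTT) / Ttrans
(Ttrans + RTT) / Ttrans = 101 / 1 = 101
W_min = ceil(101) = 101

101


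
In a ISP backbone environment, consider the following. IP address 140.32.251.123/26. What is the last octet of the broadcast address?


Given: IP = 140.32.251.123, prefix = /26
Host bits = 32 - 26 = 6
Network last octet = 123 AND mask = 64
Host part size = 2^6 - 1 = 63
Broadcast last octet = 64 OR 63 = 127

127


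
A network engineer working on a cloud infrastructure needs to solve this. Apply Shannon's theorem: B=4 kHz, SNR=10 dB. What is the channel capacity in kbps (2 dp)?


Given: B = 4 kHz, SNR = 10 dB
SNR linear = 10^(10/10) = 10
1 + SNR = 11
log2(11) = 3.4594316186
C = 4 * 1000 * 3.4594316186 = 13837.7265 bps
C = 13.837726 kbps -> 13.84 kbps (2 dp)

13.84


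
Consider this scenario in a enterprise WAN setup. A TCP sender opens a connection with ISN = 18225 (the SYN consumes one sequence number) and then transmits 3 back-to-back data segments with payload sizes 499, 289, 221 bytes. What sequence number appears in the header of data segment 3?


The SYN occupies sequence number ISN = 18225, so the first data byte is ISN + 1 = 18226.
SEQ of data segment i = (ISN + 1) + sum of payload sizes of segments 1..i-1.
Segment 1: SEQ = 18226, payload = 499 bytes
Segment 2: SEQ = 18725, payload = 289 bytes
Segment 3: SEQ = 19014, payload = 221 bytes
SEQ of segment 3 = 18226 + 499 + 289 = 19014

19014


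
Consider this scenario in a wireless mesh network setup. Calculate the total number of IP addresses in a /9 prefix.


Given: CIDR prefix /9
Host bits = 32 - 9 = 23
Total addresses = 2^23 = 8388608

8388608


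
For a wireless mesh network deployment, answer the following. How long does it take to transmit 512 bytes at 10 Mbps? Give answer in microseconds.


Given: packet = 512 bytes, bandwidth = 10 Mbps
Packet in bits = 512 * 8 = 4096 bits
Bandwidth = 10 * 10^6 = 10000000 bps
Time = 4096 / 10000000 seconds
Time in us = 4096 * 10^6 / 10000000 = 409.6

409.6


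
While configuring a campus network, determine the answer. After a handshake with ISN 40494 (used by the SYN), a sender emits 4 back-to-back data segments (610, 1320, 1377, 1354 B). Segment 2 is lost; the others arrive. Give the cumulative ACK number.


SYN uses sequence number 40494; first data byte = ISN + 1 = 40495.
Segment 1: SEQ = 40495, len = 610 B, covers [40495, 41104]
Segment 2: SEQ = 41105, len = 1320 B, covers [41105, 42424] [LOST]
Segment 3: SEQ = 42425, len = 1377 B, covers [42425, 43801]
Segment 4: SEQ = 43802, len = 1354 B, covers [43802, 45155]
In-order data received: bytes [40495, 41104] (segments 1..1).
Segment 2 missing -> gap begins at byte 41105; later segments buffered out of order.
Cumulative ACK = next expected in-order byte = 40495 + 610 = 41105

41105


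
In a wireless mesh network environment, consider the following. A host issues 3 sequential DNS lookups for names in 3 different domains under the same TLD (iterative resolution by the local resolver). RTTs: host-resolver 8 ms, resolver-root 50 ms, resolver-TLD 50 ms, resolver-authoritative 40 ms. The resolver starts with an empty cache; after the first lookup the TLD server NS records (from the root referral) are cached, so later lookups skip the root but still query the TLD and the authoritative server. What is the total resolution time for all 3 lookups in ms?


Lookup 1 (cold cache): local + root + TLD + auth = 8 + 50 + 50 + 40 = 148 ms
Lookups 2..3 (TLD NS cached -> skip root; new domain -> still ask TLD and auth): local + TLD + auth = 8 + 50 + 40 = 98 ms each
Remaining 2 lookups: 2 * 98 = 196 ms
Total = 148 + 196 = 344 ms

344


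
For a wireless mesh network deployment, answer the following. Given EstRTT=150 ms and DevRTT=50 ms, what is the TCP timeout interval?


Given: EstRTT = 150 ms, DevRTT = 50 ms
Timeout = EstRTT + 4 * DevRTT
4 * DevRTT = 4 * 50 = 200
Timeout = 150 + 200 = 350 ms

350


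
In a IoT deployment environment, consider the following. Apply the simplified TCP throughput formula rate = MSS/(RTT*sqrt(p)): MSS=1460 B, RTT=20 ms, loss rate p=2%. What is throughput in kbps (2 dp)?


Given: MSS = 1460 bytes, RTT = 20 ms, loss = 2%
RTT in seconds = 20 / 1000 = 0.02
Loss rate = 2% = 0.02
sqrt(loss) = sqrt(0.02) = 0.141421356237
Throughput (bytes/s) = 1460 / (0.02 * 0.141421356237) = 516187.9503
Throughput (kbps) = 516187.9503 * 8 / 1000 = 4129.503602 -> 4129.50 kbps (2 dp)

4129.50


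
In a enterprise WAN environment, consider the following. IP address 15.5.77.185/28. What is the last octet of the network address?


Given: IP = 15.5.77.185, prefix = /28
Subnet mask = 255.255.255.240
Last octet of IP: 185
Last octet of mask: 240
Network last octet = 185 AND 240 = 176

176


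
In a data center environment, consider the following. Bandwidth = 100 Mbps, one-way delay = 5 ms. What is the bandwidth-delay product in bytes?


Given: bandwidth = 100 Mbps, delay = 5 ms
BDP in bits = 100 * 10^6 * 5 / 1000
BDP in bits = 500000
BDP in bytes = 500000 / 8 = 62500

62500


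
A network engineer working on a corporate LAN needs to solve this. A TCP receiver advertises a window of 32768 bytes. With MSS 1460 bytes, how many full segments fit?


Given: RWND = 32768 bytes, MSS = 1460 bytes
Full segments = floor(RWND / MSS)
Full segments = floor(32768 / 1460)
Full segments = floor(22.4438) = 22

22


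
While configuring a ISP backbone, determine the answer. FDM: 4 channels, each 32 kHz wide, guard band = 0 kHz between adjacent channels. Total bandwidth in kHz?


Given: 4 channels, 32 kHz each, guard = 0 kHz
Channel bandwidth = 4 * 32 = 128 kHz
Guard bands = 3 gaps * 0 kHz = 0 kHz
Total = 128 + 0 = 128 kHz

128


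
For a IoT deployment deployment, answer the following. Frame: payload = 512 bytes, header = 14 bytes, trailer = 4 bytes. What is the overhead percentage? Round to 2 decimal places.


Given: payload = 512 B, header = 14 B, trailer = 4 B
Overhead bytes = header + trailer = 14 + 4 = 18
Total frame = payload + overhead = 512 + 18 = 530
Overhead % = 18 / 530 * 100 = 3.3962% -> 3.40% (2 dp)

3.40


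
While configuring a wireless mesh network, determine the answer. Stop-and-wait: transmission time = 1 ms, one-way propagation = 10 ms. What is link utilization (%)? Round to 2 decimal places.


Given: Ttrans = 1 ms, Tprop = 10 ms
RTT = 2 * Tprop = 2 * 10 = 20 ms
U = Ttrans / (Ttrans + RTT)
U = 1 / (1 + 20)
U = 1 / 21 = 0.047619
U% = 4.76%

4.76


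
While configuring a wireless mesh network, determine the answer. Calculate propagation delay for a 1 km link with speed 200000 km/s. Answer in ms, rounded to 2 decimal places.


Given: distance = 1 km, speed = 200000 km/s
Delay = distance / speed = 1 / 200000 seconds
Delay in ms = 1 * 1000 / 200000
Delay = 0.0050 ms
Rounded to 2 dp = 0.01 ms

0.01


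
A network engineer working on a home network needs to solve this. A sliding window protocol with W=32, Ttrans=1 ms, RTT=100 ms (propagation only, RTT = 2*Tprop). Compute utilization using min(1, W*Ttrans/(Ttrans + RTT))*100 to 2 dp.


Given: W = 32, Ttrans = 1 ms, RTT = 100 ms (= 2 * Tprop, Tprop = 50 ms)
Cycle time = Ttrans + RTT = 1 + 100 = 101 ms (first packet sent until its ACK returns)
W * Ttrans = 32 * 1 = 32 ms of sending per cycle
W * Ttrans / (Ttrans + RTT) = 32 / 101 = 0.316832
U = min(1, 0.316832) = 0.316832
U% = 31.68%

31.68


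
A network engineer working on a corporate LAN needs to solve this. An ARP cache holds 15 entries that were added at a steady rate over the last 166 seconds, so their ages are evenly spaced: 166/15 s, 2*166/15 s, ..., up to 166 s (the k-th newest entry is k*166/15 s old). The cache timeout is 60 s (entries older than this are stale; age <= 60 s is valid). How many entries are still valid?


Ages are k * 166/15 s for k = 1..15 (spacing = 11.0667 s).
Entry k is valid iff k * 166/15 <= 60 iff k <= 15 * 60 / 166 = 5.4217
n_valid = floor(5.4217) = 5
(n_stale = 15 - 5 = 10)

5


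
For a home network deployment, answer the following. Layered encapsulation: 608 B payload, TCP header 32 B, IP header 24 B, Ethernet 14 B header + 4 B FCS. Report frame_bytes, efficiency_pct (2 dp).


TCP segment = 608 + 32 = 640 B
IP packet = 640 + 24 = 664 B
Ethernet frame = 664 + 14 + 4 = 682 B
Efficiency = app / frame = 608 / 682 = 0.891496 = 89.1496% -> 89.15% (2 dp)

682, 89.15


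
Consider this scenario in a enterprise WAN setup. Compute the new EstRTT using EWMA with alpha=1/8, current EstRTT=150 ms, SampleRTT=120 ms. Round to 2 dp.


Given: EstRTT = 150 ms, SampleRTT = 120 ms, alpha = 1/8
New EstRTT = (1 - alpha) * EstRTT + alpha * SampleRTT
(7/8) * 150 = 131.25
(1/8) * 120 = 15
New EstRTT = 131.25 + 15 = 146.25 ms -> 146.25 ms (2 dp)

146.25


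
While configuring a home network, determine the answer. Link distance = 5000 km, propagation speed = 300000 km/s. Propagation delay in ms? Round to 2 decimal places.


Given: distance = 5000 km, speed = 300000 km/s
Delay = distance / speed = 5000 / 300000 seconds
Delay in ms = 5000 * 1000 / 300000
Delay = 16.6667 ms
Rounded to 2 dp = 16.67 ms

16.67


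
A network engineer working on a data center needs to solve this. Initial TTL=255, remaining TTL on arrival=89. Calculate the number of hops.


Given: initial TTL = 255, received TTL = 89
Hops = initial TTL - received TTL
Hops = 255 - 89 = 166

166


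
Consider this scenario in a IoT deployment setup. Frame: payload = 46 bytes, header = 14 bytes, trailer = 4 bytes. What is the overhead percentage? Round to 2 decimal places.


Given: payload = 46 B, header = 14 B, trailer = 4 B
Overhead bytes = header + trailer = 14 + 4 = 18
Total frame = payload + overhead = 46 + 18 = 64
Overhead % = 18 / 64 * 100 = 28.1250% -> 28.13% (2 dp)

28.13


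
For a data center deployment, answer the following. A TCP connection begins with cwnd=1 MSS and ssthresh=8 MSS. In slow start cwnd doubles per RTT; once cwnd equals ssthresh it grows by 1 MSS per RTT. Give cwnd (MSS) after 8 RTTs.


RTT 0: cwnd = 1 MSS (initial)
RTT 1: cwnd = 2 MSS (slow start, doubled)
RTT 2: cwnd = 4 MSS (slow start, doubled)
RTT 3: cwnd = 8 MSS (slow start, doubled)
RTT 4: cwnd = 9 MSS (congestion avoidance, +1)
RTT 5: cwnd = 10 MSS (congestion avoidance, +1)
RTT 6: cwnd = 11 MSS (congestion avoidance, +1)
RTT 7: cwnd = 12 MSS (congestion avoidance, +1)
RTT 8: cwnd = 13 MSS (congestion avoidance, +1)

13


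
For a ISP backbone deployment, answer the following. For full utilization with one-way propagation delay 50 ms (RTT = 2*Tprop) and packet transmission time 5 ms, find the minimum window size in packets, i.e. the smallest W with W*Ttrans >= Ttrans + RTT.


Given: Ttrans = 5 ms, RTT = 100 ms (= 2 * Tprop, Tprop = 50 ms)
Time until first ACK returns = Ttrans + RTT = 5 + 100 = 105 ms
Need W * Ttrans >= Ttrans + RTT  ->  W >= (Ttrans + RTT) / Ttrans
(Ttrans + RTT) / Ttrans = 105 / 5 = 21
W_min = ceil(21) = 21

21


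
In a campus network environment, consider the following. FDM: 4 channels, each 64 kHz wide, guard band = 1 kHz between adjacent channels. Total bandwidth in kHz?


Given: 4 channels, 64 kHz each, guard = 1 kHz
Channel bandwidth = 4 * 64 = 256 kHz
Guard bands = 3 gaps * 1 kHz = 3 kHz
Total = 256 + 3 = 259 kHz

259


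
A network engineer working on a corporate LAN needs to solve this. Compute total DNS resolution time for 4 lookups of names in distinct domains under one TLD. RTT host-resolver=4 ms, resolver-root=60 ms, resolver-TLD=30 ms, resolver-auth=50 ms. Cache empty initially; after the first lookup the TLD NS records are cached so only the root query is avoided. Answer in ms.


Lookup 1 (cold cache): local + root + TLD + auth = 4 + 60 + 30 + 50 = 144 ms
Lookups 2..4 (TLD NS cached -> skip root; new domain -> still ask TLD and auth): local + TLD + auth = 4 + 30 + 50 = 84 ms each
Remaining 3 lookups: 3 * 84 = 252 ms
Total = 144 + 252 = 396 ms

396


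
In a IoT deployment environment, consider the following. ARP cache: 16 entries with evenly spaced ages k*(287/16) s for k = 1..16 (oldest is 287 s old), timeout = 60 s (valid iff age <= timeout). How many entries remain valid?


Ages are k * 287/16 s for k = 1..16 (spacing = 17.9375 s).
Entry k is valid iff k * 287/16 <= 60 iff k <= 16 * 60 / 287 = 3.3449
n_valid = floor(3.3449) = 3
(n_stale = 16 - 3 = 13)

3


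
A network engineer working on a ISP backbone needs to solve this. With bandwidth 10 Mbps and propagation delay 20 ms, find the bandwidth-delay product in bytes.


Given: bandwidth = 10 Mbps, delay = 20 ms
BDP in bits = 10 * 10^6 * 20 / 1000
BDP in bits = 200000
BDP in bytes = 200000 / 8 = 25000

25000


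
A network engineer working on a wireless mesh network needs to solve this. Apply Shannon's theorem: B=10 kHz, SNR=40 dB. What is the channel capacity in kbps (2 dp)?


Given: B = 10 kHz, SNR = 40 dB
SNR linear = 10^(40/10) = 10000
1 + SNR = 10001
log2(10001) = 13.2878566418
C = 10 * 1000 * 13.2878566418 = 132878.5664 bps
C = 132.878566 kbps -> 132.88 kbps (2 dp)

132.88


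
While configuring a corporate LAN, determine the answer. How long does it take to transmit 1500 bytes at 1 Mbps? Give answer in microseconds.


Given: packet = 1500 bytes, bandwidth = 1 Mbps
Packet in bits = 1500 * 8 = 12000 bits
Bandwidth = 1 * 10^6 = 1000000 bps
Time = 12000 / 1000000 seconds
Time in us = 12000 * 10^6 / 1000000 = 12000

12000


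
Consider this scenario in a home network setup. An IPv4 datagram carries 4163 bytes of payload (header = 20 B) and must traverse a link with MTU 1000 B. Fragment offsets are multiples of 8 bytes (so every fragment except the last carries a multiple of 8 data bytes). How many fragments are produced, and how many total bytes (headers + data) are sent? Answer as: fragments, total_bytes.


Max data per non-final fragment = floor((MTU - header)/8)*8 = floor((1000 - 20)/8)*8 = floor(980/8)*8 = 976 B
Final fragment needs no 8-byte alignment: it can carry up to MTU - header = 980 B
Non-final fragments needed = ceil((payload - 980) / 976) = ceil(3183/976) = ceil(3.2613) = 4
Number of fragments = 4 + 1 = 5
Fragment sizes (data): 4 * 976 B + 259 B (last, 259 <= 980 OK)
Total bytes sent = payload + n_frags * header = 4163 + 5*20 = 4163 + 100 = 4263 B

5, 4263


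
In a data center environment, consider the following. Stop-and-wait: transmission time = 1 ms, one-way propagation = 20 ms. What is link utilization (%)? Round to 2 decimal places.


Given: Ttrans = 1 ms, Tprop = 20 ms
RTT = 2 * Tprop = 2 * 20 = 40 ms
U = Ttrans / (Ttrans + RTT)
U = 1 / (1 + 40)
U = 1 / 41 = 0.02439
U% = 2.44%

2.44


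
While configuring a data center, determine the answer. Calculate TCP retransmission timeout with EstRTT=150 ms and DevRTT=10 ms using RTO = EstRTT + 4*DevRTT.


Given: EstRTT = 150 ms, DevRTT = 10 ms
Timeout = EstRTT + 4 * DevRTT
4 * DevRTT = 4 * 10 = 40
Timeout = 150 + 40 = 190 ms

190


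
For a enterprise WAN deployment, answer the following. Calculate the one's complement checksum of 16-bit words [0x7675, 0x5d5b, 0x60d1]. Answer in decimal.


Given words: [0x7675, 0x5d5b, 0x60d1]
Step 1: Sum all words
Raw sum = 30325 + 23899 + 24785 = 79009
Step 2: Fold carry: (13473 + 1) = 13474
One's complement = ~13474 & 0xFFFF = 52061

52061


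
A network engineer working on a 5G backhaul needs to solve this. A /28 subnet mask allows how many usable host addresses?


Given: subnet mask /28
Host bits = 32 - 28 = 4
Total addresses = 2^4 = 16
Usable hosts = 16 - 2 (network + broadcast) = 14

14


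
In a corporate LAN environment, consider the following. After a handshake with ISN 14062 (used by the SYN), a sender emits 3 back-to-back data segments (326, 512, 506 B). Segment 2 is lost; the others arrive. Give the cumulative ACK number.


SYN uses sequence number 14062; first data byte = ISN + 1 = 14063.
Segment 1: SEQ = 14063, len = 326 B, covers [14063, 14388]
Segment 2: SEQ = 14389, len = 512 B, covers [14389, 14900] [LOST]
Segment 3: SEQ = 14901, len = 506 B, covers [14901, 15406]
In-order data received: bytes [14063, 14388] (segments 1..1).
Segment 2 missing -> gap begins at byte 14389; later segments buffered out of order.
Cumulative ACK = next expected in-order byte = 14063 + 326 = 14389

14389


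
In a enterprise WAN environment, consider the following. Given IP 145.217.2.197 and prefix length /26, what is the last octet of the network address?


Given: IP = 145.217.2.197, prefix = /26
Subnet mask = 255.255.255.192
Last octet of IP: 197
Last octet of mask: 192
Network last octet = 197 AND 192 = 192

192


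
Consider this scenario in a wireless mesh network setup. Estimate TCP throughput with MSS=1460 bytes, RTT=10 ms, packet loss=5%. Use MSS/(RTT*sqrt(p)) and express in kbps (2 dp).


Given: MSS = 1460 bytes, RTT = 10 ms, loss = 5%
RTT in seconds = 10 / 1000 = 0.01
Loss rate = 5% = 0.05
sqrt(loss) = sqrt(0.05) = 0.223606797750
Throughput (bytes/s) = 1460 / (0.01 * 0.223606797750) = 652931.8494
Throughput (kbps) = 652931.8494 * 8 / 1000 = 5223.454795 -> 5223.45 kbps (2 dp)

5223.45


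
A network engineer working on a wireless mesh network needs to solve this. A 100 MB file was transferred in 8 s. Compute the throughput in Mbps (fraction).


Given: file = 100 MB, time = 8 s
File in Mb = 100 * 8 = 800 Mb
Throughput = 800 / 8 Mbps
Throughput = 100 Mbps

100


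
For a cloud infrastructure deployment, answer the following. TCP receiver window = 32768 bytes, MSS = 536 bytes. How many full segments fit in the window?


Given: RWND = 32768 bytes, MSS = 536 bytes
Full segments = floor(RWND / MSS)
Full segments = floor(32768 / 536)
Full segments = floor(61.1343) = 61

61


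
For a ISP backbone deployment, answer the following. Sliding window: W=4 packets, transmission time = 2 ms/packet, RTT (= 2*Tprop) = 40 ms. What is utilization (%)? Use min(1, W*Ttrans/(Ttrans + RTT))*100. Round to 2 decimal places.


Given: W = 4, Ttrans = 2 ms, RTT = 40 ms (= 2 * Tprop, Tprop = 20 ms)
Cycle time = Ttrans + RTT = 2 + 40 = 42 ms (first packet sent until its ACK returns)
W * Ttrans = 4 * 2 = 8 ms of sending per cycle
W * Ttrans / (Ttrans + RTT) = 8 / 42 = 0.190476
U = min(1, 0.190476) = 0.190476
U% = 19.05%

19.05


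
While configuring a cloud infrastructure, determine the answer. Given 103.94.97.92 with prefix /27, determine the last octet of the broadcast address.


Given: IP = 103.94.97.92, prefix = /27
Host bits = 32 - 27 = 5
Network last octet = 92 AND mask = 64
Host part size = 2^5 - 1 = 31
Broadcast last octet = 64 OR 31 = 95

95


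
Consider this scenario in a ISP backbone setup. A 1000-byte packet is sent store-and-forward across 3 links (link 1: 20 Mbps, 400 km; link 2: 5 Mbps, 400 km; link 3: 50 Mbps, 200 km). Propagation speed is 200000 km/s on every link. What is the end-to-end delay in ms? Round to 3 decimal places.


Packet = 1000 bytes = 8000 bits. Store-and-forward: sum (t_trans + t_prop) per link.
Link 1: t_trans = 8000/(20*10^6) s = 0.4000 ms; t_prop = 400/200000 s = 2.0000 ms; subtotal = 2.4000 ms
Link 2: t_trans = 8000/(5*10^6) s = 1.6000 ms; t_prop = 400/200000 s = 2.0000 ms; subtotal = 3.6000 ms
Link 3: t_trans = 8000/(50*10^6) s = 0.1600 ms; t_prop = 200/200000 s = 1.0000 ms; subtotal = 1.1600 ms
End-to-end = 2.4000 + 3.6000 + 1.1600 = 7.1600 ms -> 7.160 ms (3 dp)

7.160


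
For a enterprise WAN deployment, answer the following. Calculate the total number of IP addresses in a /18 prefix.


Given: CIDR prefix /18
Host bits = 32 - 18 = 14
Total addresses = 2^14 = 16384

16384


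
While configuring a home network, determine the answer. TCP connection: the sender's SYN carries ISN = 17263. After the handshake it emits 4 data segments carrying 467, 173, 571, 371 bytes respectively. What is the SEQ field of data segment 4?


The SYN occupies sequence number ISN = 17263, so the first data byte is ISN + 1 = 17264.
SEQ of data segment i = (ISN + 1) + sum of payload sizes of segments 1..i-1.
Segment 1: SEQ = 17264, payload = 467 bytes
Segment 2: SEQ = 17731, payload = 173 bytes
Segment 3: SEQ = 17904, payload = 571 bytes
Segment 4: SEQ = 18475, payload = 371 bytes
SEQ of segment 4 = 17264 + 467 + 173 + 571 = 18475

18475


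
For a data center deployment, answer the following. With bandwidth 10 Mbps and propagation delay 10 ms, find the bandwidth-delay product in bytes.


Given: bandwidth = 10 Mbps, delay = 10 ms
BDP in bits = 10 * 10^6 * 10 / 1000
BDP in bits = 100000
BDP in bytes = 100000 / 8 = 12500

12500


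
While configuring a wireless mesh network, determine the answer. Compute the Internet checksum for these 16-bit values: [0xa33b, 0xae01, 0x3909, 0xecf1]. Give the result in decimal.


Given words: [0xa33b, 0xae01, 0x3909, 0xecf1]
Step 1: Sum all words
Raw sum = 41787 + 44545 + 14601 + 60657 = 161590
Step 2: Fold carry: (30518 + 2) = 30520
One's complement = ~30520 & 0xFFFF = 35015

35015


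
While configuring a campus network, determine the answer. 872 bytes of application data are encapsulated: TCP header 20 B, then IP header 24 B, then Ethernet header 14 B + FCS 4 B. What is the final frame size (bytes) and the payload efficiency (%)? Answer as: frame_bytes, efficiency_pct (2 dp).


TCP segment = 872 + 20 = 892 B
IP packet = 892 + 24 = 916 B
Ethernet frame = 916 + 14 + 4 = 934 B
Efficiency = app / frame = 872 / 934 = 0.933619 = 93.3619% -> 93.36% (2 dp)

934, 93.36


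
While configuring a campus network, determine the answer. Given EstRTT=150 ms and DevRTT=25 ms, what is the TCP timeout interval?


Given: EstRTT = 150 ms, DevRTT = 25 ms
Timeout = EstRTT + 4 * DevRTT
4 * DevRTT = 4 * 25 = 100
Timeout = 150 + 100 = 250 ms

250


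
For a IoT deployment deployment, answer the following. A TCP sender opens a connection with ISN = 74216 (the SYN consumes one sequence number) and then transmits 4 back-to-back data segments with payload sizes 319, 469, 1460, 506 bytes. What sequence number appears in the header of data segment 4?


The SYN occupies sequence number ISN = 74216, so the first data byte is ISN + 1 = 74217.
SEQ of data segment i = (ISN + 1) + sum of payload sizes of segments 1..i-1.
Segment 1: SEQ = 74217, payload = 319 bytes
Segment 2: SEQ = 74536, payload = 469 bytes
Segment 3: SEQ = 75005, payload = 1460 bytes
Segment 4: SEQ = 76465, payload = 506 bytes
SEQ of segment 4 = 74217 + 319 + 469 + 1460 = 76465

76465
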